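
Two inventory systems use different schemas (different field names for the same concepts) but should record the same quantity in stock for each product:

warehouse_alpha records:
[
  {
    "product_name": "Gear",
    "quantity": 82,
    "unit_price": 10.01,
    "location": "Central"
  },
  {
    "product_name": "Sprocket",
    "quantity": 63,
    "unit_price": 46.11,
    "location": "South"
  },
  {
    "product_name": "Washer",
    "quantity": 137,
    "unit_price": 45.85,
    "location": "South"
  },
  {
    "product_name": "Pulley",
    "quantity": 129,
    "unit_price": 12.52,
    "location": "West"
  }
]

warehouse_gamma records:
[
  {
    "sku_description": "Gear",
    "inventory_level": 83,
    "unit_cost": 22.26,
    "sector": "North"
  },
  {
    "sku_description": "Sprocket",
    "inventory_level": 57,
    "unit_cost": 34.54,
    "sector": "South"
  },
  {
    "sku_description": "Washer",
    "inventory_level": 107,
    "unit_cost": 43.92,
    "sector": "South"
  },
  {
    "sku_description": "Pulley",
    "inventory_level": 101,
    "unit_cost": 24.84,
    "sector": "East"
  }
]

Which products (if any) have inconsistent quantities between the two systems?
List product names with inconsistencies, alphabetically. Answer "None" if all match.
Gear, Pulley, Sprocket, Washer

Schema mappings:
- "product_name" (warehouse_alpha) = "sku_description" (warehouse_gamma) = product name
- "quantity" (warehouse_alpha) = "inventory_level" (warehouse_gamma) = quantity

Comparison:
  Gear: 82 vs 83 - MISMATCH
  Sprocket: 63 vs 57 - MISMATCH
  Washer: 137 vs 107 - MISMATCH
  Pulley: 129 vs 101 - MISMATCH

Products with inconsistencies: Gear, Pulley, Sprocket, Washer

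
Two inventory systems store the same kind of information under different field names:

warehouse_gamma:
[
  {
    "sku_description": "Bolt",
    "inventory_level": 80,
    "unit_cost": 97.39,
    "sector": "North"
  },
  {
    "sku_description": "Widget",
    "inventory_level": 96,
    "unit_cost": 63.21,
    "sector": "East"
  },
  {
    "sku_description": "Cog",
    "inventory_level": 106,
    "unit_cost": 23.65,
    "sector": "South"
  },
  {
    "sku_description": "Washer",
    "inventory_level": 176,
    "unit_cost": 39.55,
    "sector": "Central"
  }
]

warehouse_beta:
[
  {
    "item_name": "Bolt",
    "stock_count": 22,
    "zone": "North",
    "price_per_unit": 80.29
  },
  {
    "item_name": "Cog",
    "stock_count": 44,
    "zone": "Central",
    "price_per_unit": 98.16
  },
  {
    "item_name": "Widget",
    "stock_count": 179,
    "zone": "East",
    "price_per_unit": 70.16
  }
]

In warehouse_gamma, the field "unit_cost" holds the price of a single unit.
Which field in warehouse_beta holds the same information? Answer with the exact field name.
price_per_unit

In warehouse_gamma, "unit_cost" holds the price of a single unit.
The fields in warehouse_beta are: "item_name", "stock_count", "zone", "price_per_unit".
"price_per_unit" is the match: the name refers to the same concept and its values are decimal currency amounts (e.g. 80.29, 98.16).
The other fields ("item_name", "stock_count", "zone") hold different kinds of data.

So "unit_cost" in warehouse_gamma corresponds to "price_per_unit" in warehouse_beta.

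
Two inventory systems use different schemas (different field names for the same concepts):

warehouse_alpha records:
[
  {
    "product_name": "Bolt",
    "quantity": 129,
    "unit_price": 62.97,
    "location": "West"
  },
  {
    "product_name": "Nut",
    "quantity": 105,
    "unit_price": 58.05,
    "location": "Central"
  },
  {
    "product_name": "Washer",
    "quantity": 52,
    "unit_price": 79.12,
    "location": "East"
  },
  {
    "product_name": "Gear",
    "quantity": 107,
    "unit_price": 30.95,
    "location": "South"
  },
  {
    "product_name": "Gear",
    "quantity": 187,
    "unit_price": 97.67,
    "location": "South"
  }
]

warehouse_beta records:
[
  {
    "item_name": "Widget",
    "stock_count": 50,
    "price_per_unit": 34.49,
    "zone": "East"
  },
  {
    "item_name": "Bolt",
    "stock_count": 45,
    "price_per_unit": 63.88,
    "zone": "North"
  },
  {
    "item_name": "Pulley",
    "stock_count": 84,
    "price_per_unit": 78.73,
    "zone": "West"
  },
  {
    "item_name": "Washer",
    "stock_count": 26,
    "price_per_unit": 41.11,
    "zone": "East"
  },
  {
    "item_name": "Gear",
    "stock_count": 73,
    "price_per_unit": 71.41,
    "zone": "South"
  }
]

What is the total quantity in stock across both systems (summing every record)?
858

To reconcile these schemas, identify the field holding the quantity in stock in each system:
1. In warehouse_alpha it is "quantity"
2. In warehouse_beta it is "stock_count"

From warehouse_alpha: 129 + 105 + 52 + 107 + 187 = 580
From warehouse_beta: 50 + 45 + 84 + 26 + 73 = 278

Total: 580 + 278 = 858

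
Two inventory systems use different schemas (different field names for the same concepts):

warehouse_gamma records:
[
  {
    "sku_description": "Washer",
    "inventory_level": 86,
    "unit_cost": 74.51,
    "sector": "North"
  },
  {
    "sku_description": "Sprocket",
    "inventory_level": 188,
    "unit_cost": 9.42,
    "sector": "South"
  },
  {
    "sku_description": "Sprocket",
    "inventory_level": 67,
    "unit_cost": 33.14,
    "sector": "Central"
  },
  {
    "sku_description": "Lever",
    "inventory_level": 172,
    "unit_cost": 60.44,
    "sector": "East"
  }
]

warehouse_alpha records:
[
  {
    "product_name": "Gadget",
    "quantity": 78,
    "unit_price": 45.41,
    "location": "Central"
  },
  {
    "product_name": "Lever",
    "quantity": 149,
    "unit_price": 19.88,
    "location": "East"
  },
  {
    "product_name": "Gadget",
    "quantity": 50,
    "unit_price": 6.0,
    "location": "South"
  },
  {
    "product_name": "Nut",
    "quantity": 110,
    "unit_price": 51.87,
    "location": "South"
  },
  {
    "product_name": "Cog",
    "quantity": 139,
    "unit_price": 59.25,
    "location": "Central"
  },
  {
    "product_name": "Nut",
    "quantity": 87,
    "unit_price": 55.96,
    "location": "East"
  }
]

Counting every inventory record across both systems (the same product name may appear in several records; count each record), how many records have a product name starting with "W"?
1

Schema mapping: "sku_description" (warehouse_gamma) = "product_name" (warehouse_alpha) = product name

Records with product name starting with "W" in warehouse_gamma: 1
Records with product name starting with "W" in warehouse_alpha: 0

Total: 1 + 0 = 1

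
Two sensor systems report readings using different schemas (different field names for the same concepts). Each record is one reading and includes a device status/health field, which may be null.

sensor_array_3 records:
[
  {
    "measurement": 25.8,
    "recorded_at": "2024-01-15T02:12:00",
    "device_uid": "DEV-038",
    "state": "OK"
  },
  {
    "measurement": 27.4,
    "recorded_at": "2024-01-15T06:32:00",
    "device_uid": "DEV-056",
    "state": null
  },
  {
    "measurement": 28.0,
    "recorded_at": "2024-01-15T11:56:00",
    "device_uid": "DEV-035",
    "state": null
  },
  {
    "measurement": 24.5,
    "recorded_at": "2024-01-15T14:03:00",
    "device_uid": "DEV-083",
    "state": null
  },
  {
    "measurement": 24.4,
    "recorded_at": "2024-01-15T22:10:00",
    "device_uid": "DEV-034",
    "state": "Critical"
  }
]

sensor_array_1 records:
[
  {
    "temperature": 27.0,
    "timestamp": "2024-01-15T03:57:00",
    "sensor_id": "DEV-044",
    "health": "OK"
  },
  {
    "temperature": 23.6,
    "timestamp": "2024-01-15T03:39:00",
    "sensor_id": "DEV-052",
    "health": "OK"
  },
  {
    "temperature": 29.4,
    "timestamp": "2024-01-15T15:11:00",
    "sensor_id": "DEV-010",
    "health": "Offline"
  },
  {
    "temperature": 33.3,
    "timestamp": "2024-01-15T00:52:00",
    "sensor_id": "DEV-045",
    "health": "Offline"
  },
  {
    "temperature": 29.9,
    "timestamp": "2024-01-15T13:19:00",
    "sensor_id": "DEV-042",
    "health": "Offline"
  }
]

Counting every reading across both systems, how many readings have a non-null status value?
7

Schema mapping: "state" (sensor_array_3) = "health" (sensor_array_1) = status

Non-null in sensor_array_3: 2
Non-null in sensor_array_1: 5

Total non-null: 2 + 5 = 7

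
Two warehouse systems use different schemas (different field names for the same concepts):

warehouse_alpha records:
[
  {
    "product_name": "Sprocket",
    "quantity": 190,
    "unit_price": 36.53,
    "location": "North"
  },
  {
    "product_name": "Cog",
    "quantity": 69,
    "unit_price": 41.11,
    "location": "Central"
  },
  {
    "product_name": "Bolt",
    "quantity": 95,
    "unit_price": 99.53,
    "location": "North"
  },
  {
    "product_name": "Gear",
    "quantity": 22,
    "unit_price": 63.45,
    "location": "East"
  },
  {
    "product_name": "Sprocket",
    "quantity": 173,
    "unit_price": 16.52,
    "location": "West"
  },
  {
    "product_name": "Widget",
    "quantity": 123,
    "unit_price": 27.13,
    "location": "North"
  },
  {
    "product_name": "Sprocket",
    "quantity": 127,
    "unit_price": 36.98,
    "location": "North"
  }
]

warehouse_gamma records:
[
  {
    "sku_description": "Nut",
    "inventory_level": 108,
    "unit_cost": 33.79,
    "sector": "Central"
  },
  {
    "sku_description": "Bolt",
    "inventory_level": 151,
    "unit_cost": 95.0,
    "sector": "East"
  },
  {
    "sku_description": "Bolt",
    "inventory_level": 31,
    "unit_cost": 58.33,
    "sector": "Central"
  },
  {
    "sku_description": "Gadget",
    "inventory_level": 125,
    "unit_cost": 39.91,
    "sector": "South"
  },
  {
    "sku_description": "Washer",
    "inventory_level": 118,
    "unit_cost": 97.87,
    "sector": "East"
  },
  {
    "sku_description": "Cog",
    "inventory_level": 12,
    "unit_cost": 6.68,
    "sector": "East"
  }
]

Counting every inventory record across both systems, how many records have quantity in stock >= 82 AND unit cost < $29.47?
2

Schema mappings:
- "quantity" (warehouse_alpha) = "inventory_level" (warehouse_gamma) = quantity
- "unit_price" (warehouse_alpha) = "unit_cost" (warehouse_gamma) = unit cost

Records meeting both conditions in warehouse_alpha: 2
Records meeting both conditions in warehouse_gamma: 0

Total: 2 + 0 = 2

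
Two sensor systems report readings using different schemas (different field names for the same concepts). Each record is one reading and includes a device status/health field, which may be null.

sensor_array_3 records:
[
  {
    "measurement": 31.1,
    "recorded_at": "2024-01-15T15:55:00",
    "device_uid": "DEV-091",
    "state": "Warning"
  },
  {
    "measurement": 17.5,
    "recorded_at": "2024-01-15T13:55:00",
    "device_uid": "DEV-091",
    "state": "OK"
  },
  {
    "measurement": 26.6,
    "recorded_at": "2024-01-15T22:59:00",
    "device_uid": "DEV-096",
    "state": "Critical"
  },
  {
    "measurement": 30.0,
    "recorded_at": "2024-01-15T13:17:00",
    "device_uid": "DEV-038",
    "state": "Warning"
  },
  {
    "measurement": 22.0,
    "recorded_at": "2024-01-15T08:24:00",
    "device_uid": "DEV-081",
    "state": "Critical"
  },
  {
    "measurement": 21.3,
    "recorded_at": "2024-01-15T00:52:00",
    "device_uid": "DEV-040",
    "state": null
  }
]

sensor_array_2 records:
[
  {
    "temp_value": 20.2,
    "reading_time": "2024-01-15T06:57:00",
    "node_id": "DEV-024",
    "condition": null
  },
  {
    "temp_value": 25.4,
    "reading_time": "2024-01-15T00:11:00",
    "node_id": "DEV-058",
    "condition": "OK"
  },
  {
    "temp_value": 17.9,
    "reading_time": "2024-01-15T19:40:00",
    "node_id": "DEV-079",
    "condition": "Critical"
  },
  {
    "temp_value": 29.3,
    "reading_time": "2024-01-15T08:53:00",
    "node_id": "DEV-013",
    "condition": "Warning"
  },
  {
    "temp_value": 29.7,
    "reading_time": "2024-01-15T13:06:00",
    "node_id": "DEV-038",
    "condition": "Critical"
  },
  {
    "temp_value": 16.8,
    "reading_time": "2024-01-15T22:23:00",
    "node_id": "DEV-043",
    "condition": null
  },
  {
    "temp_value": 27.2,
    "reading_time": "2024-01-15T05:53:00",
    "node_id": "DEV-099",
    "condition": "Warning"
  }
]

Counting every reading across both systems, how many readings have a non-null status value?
10

Schema mapping: "state" (sensor_array_3) = "condition" (sensor_array_2) = status

Non-null in sensor_array_3: 5
Non-null in sensor_array_2: 5

Total non-null: 5 + 5 = 10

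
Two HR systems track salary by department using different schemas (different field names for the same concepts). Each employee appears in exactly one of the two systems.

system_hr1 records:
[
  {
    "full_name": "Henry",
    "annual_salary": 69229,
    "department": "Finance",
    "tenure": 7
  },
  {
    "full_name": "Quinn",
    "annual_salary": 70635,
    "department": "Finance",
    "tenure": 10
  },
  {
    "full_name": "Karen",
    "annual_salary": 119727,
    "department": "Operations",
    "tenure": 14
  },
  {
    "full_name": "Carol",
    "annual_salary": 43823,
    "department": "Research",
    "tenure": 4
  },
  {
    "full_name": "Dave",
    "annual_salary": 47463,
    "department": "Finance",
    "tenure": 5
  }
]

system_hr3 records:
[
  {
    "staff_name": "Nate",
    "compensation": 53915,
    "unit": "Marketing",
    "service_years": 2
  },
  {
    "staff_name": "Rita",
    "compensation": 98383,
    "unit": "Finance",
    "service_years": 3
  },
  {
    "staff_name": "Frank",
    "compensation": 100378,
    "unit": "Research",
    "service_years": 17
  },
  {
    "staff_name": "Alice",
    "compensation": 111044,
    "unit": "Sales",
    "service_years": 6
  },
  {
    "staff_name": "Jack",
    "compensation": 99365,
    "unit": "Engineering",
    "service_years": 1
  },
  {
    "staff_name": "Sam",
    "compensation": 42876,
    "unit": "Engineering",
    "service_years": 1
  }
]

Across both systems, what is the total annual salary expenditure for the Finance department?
285710

Schema mappings:
- "department" (system_hr1) = "unit" (system_hr3) = department
- "annual_salary" (system_hr1) = "compensation" (system_hr3) = salary

Finance salaries from system_hr1: 187327
Finance salaries from system_hr3: 98383

Total: 187327 + 98383 = 285710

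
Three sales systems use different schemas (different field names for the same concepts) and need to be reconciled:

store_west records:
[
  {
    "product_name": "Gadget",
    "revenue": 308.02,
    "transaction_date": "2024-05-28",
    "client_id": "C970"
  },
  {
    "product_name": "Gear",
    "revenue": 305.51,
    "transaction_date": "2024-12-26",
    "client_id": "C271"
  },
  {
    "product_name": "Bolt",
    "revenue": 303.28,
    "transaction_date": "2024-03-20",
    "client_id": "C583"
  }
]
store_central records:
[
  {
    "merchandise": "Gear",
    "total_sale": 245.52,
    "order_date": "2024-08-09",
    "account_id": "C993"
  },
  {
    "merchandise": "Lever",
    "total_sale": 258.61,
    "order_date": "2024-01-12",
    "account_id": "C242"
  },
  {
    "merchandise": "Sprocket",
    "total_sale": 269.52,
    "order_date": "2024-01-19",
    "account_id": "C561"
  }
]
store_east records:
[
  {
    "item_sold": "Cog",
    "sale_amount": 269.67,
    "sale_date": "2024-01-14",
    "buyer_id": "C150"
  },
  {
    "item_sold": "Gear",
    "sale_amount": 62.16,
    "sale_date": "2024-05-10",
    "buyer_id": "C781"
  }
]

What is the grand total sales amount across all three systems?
2022.29

Schema reconciliation - all amount fields map to sale amount:

store_west (revenue): 916.81
store_central (total_sale): 773.65
store_east (sale_amount): 331.83

Grand total: 2022.29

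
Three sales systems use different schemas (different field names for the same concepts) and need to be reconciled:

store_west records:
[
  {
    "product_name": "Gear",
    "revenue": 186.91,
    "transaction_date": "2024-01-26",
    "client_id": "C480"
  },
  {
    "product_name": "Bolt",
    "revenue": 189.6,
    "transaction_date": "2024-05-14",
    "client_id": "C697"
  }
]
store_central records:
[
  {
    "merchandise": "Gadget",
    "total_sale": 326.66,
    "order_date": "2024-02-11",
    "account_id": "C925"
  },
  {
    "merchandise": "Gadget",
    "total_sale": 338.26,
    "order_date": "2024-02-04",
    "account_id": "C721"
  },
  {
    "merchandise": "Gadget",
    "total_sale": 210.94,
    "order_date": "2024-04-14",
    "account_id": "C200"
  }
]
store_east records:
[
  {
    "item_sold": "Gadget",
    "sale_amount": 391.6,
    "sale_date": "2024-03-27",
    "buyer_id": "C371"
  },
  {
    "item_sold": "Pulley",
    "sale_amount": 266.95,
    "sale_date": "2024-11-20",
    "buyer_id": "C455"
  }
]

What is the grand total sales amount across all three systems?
1910.92

Schema reconciliation - all amount fields map to sale amount:

store_west (revenue): 376.51
store_central (total_sale): 875.86
store_east (sale_amount): 658.55

Grand total: 1910.92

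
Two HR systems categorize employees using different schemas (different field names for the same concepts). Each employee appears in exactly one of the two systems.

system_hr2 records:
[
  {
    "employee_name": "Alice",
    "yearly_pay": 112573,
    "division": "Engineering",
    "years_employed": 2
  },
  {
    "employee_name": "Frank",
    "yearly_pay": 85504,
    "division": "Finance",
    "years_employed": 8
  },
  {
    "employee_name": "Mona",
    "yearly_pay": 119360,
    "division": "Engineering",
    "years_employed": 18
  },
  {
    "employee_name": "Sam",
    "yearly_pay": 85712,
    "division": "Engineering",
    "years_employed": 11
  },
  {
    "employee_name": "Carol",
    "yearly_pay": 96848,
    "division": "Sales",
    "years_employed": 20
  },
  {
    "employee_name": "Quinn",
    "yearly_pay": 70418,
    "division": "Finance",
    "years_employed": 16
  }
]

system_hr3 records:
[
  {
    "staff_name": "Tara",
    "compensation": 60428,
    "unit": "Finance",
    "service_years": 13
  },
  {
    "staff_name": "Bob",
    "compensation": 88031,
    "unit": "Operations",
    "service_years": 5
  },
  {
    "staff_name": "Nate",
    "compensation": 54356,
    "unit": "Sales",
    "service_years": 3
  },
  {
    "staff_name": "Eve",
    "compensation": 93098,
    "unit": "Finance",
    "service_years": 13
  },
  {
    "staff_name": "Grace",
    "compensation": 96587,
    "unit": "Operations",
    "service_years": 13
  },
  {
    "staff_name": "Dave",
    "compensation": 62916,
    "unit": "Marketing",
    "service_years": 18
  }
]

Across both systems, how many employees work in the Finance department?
4

Schema mapping: "division" (system_hr2) = "unit" (system_hr3) = department

Finance employees in system_hr2: 2
Finance employees in system_hr3: 2

Total in Finance: 2 + 2 = 4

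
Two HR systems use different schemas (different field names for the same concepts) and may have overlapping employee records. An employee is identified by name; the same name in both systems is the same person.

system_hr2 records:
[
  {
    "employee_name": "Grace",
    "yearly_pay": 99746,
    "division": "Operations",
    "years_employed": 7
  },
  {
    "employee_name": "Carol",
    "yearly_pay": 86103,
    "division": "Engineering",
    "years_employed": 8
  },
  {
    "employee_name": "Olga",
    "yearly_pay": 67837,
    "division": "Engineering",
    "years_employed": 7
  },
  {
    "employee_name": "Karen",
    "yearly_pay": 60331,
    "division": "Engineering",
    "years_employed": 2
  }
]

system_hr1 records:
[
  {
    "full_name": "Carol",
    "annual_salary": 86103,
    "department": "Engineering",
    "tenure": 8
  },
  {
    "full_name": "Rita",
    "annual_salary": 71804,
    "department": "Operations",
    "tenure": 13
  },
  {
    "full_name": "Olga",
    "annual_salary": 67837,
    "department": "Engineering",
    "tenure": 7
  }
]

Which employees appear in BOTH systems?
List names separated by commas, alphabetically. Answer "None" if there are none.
Carol, Olga

Schema mapping: "employee_name" (system_hr2) = "full_name" (system_hr1) = employee name

Names in system_hr2: ['Carol', 'Grace', 'Karen', 'Olga']
Names in system_hr1: ['Carol', 'Olga', 'Rita']

Intersection: ['Carol', 'Olga']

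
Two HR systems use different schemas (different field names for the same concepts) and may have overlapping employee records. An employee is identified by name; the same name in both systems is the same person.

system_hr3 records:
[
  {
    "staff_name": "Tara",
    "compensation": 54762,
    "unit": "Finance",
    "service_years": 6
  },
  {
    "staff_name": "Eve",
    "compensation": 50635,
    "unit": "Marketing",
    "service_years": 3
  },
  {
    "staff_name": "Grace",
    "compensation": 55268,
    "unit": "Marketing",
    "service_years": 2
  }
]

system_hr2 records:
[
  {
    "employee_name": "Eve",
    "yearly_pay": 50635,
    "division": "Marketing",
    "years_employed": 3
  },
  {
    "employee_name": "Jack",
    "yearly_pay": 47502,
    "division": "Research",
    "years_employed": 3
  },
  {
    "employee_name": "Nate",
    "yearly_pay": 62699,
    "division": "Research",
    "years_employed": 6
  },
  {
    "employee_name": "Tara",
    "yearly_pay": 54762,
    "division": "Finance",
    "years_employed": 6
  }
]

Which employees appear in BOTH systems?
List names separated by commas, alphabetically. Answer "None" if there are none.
Eve, Tara

Schema mapping: "staff_name" (system_hr3) = "employee_name" (system_hr2) = employee name

Names in system_hr3: ['Eve', 'Grace', 'Tara']
Names in system_hr2: ['Eve', 'Jack', 'Nate', 'Tara']

Intersection: ['Eve', 'Tara']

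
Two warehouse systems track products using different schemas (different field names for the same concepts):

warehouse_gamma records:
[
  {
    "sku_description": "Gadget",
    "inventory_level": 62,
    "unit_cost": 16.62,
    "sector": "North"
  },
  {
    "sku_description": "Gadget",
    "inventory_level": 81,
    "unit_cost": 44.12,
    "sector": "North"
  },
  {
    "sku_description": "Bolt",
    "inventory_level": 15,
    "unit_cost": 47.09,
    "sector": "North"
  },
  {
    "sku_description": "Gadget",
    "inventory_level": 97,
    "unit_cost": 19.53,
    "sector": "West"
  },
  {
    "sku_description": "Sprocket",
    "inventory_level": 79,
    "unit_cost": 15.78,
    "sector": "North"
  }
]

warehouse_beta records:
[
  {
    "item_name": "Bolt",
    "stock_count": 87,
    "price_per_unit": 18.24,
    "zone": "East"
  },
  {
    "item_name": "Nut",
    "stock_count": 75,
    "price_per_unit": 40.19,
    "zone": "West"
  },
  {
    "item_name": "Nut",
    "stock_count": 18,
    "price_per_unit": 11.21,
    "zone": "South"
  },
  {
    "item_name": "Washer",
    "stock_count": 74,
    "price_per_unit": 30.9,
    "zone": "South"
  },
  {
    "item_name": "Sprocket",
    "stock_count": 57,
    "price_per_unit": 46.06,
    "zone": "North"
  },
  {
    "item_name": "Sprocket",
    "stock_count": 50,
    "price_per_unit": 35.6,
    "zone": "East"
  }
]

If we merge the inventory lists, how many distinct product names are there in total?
5

Schema mapping: "sku_description" (warehouse_gamma) = "item_name" (warehouse_beta) = product name

Products in warehouse_gamma: ['Bolt', 'Gadget', 'Sprocket']
Products in warehouse_beta: ['Bolt', 'Nut', 'Sprocket', 'Washer']

Union (unique products): ['Bolt', 'Gadget', 'Nut', 'Sprocket', 'Washer']
Count: 5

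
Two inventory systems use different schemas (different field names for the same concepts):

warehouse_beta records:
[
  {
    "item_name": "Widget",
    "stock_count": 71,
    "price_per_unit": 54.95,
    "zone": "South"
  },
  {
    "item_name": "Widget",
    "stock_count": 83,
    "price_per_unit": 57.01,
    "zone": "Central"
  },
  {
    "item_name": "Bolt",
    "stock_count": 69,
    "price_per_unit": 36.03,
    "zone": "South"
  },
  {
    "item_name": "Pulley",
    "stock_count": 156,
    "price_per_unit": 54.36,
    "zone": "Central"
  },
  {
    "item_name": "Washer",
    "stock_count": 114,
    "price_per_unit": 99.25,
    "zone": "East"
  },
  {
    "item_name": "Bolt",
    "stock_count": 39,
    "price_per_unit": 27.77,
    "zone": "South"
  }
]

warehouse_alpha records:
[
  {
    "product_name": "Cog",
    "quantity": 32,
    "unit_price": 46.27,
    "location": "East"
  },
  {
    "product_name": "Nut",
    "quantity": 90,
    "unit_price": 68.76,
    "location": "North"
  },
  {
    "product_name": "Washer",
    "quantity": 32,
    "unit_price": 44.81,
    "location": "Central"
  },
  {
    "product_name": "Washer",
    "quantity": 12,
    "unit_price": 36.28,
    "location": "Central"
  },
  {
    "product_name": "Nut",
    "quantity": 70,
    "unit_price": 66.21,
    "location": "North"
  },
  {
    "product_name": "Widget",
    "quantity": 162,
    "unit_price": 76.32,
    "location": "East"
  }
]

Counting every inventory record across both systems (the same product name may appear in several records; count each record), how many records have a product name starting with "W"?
6

Schema mapping: "item_name" (warehouse_beta) = "product_name" (warehouse_alpha) = product name

Records with product name starting with "W" in warehouse_beta: 3
Records with product name starting with "W" in warehouse_alpha: 3

Total: 3 + 3 = 6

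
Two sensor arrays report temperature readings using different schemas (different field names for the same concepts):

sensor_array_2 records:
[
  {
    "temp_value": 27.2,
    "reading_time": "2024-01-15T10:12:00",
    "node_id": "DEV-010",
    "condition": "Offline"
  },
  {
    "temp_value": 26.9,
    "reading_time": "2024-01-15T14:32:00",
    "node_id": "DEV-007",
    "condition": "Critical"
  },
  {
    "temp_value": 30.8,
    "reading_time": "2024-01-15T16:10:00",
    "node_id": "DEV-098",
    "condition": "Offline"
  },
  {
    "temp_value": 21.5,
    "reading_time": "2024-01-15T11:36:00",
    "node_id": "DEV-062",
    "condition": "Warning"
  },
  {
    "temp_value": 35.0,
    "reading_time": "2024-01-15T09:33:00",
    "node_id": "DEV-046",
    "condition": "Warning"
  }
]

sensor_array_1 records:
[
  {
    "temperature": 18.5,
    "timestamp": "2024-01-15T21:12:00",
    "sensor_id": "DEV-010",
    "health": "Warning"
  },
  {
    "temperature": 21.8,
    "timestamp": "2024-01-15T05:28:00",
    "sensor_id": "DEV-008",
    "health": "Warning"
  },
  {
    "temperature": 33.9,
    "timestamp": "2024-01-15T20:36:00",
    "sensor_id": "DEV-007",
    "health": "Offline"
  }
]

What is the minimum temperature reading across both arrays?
18.5

Schema mapping: "temp_value" (sensor_array_2) = "temperature" (sensor_array_1) = temperature reading

Minimum in sensor_array_2: 21.5
Minimum in sensor_array_1: 18.5

Overall minimum: min(21.5, 18.5) = 18.5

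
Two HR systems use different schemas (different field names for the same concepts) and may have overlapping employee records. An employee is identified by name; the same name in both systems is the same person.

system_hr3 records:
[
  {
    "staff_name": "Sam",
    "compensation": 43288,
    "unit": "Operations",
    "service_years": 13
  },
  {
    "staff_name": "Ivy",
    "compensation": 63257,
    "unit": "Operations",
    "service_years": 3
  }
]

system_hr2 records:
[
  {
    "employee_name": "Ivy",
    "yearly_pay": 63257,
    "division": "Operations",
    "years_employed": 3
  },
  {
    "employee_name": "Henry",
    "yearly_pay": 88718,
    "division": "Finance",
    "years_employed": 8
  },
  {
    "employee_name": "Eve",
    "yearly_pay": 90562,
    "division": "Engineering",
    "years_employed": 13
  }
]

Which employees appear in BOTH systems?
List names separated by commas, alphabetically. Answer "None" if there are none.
Ivy

Schema mapping: "staff_name" (system_hr3) = "employee_name" (system_hr2) = employee name

Names in system_hr3: ['Ivy', 'Sam']
Names in system_hr2: ['Eve', 'Henry', 'Ivy']

Intersection: ['Ivy']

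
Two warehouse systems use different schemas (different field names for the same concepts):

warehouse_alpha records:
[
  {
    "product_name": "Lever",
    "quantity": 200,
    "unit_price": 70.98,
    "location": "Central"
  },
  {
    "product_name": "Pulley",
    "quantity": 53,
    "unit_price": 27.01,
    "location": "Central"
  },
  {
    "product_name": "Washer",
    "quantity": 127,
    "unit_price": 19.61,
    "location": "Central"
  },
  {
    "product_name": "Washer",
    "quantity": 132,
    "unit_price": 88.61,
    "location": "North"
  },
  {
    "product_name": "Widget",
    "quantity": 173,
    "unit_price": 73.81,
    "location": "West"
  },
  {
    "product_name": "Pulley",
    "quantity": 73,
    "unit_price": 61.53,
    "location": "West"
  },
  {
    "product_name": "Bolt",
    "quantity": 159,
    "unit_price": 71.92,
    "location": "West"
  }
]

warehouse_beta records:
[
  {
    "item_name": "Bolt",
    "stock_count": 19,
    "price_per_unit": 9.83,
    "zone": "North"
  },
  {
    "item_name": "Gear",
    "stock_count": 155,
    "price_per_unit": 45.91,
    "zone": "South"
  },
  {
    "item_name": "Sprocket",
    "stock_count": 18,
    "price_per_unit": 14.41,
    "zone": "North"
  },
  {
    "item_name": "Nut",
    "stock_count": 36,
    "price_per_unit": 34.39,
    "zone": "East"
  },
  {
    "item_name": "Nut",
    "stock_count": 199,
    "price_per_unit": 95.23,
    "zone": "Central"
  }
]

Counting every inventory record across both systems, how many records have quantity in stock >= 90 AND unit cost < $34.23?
1

Schema mappings:
- "quantity" (warehouse_alpha) = "stock_count" (warehouse_beta) = quantity
- "unit_price" (warehouse_alpha) = "price_per_unit" (warehouse_beta) = unit cost

Records meeting both conditions in warehouse_alpha: 1
Records meeting both conditions in warehouse_beta: 0

Total: 1 + 0 = 1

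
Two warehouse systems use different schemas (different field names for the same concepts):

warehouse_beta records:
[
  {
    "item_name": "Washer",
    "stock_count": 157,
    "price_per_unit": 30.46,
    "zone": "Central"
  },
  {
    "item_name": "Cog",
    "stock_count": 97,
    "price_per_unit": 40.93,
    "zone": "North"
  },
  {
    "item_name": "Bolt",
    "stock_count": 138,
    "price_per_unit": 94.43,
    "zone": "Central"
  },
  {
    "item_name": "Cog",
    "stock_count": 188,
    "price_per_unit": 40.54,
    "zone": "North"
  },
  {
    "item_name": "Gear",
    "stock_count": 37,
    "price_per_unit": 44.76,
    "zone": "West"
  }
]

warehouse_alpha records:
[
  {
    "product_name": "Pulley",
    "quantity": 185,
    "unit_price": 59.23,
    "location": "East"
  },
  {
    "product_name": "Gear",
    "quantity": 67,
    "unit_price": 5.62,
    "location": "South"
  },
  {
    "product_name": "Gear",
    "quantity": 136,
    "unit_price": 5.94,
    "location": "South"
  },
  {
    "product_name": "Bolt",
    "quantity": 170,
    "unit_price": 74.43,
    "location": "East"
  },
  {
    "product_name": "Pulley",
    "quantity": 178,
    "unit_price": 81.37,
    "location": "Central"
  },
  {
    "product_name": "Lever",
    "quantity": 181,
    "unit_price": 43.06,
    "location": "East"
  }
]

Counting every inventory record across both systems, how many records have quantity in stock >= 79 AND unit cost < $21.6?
1

Schema mappings:
- "stock_count" (warehouse_beta) = "quantity" (warehouse_alpha) = quantity
- "price_per_unit" (warehouse_beta) = "unit_price" (warehouse_alpha) = unit cost

Records meeting both conditions in warehouse_beta: 0
Records meeting both conditions in warehouse_alpha: 1

Total: 0 + 1 = 1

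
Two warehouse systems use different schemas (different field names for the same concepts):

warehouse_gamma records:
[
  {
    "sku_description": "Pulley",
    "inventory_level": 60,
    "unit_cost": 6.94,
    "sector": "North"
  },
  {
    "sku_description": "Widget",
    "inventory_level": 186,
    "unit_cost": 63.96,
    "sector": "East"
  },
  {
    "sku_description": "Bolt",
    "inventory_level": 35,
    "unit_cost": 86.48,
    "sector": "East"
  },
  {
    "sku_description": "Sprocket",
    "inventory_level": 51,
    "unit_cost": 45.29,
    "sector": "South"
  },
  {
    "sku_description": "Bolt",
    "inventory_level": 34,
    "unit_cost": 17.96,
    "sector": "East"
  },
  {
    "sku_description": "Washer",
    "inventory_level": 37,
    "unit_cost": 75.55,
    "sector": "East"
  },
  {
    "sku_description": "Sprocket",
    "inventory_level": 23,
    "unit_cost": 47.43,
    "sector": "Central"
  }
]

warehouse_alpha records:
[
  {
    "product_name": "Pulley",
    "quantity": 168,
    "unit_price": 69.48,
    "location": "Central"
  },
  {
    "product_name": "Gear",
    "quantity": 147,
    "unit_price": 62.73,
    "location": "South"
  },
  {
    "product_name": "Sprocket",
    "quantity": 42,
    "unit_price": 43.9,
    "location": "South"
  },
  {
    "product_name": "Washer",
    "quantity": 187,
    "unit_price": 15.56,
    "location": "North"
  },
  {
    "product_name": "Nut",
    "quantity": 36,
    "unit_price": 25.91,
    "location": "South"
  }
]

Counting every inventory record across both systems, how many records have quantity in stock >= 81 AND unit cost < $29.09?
1

Schema mappings:
- "inventory_level" (warehouse_gamma) = "quantity" (warehouse_alpha) = quantity
- "unit_cost" (warehouse_gamma) = "unit_price" (warehouse_alpha) = unit cost

Records meeting both conditions in warehouse_gamma: 0
Records meeting both conditions in warehouse_alpha: 1

Total: 0 + 1 = 1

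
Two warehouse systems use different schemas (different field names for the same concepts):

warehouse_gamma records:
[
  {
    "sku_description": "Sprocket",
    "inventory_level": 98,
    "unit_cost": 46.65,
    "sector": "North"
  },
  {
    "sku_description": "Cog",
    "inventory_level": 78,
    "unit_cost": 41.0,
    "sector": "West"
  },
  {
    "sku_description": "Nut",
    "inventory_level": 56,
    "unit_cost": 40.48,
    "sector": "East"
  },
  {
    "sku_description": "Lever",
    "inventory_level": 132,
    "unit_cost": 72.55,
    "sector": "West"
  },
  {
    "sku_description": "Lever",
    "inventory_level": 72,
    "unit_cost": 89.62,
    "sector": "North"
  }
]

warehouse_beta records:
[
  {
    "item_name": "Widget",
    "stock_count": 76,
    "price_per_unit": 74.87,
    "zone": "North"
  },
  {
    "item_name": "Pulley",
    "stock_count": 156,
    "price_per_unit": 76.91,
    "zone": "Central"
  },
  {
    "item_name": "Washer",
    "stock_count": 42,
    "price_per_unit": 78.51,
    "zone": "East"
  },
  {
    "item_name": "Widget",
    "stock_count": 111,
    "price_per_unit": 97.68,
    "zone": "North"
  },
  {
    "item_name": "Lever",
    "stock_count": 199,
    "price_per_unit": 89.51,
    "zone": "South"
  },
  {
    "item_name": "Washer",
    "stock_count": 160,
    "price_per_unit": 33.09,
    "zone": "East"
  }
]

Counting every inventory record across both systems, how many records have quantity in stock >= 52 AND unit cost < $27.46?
0

Schema mappings:
- "inventory_level" (warehouse_gamma) = "stock_count" (warehouse_beta) = quantity
- "unit_cost" (warehouse_gamma) = "price_per_unit" (warehouse_beta) = unit cost

Records meeting both conditions in warehouse_gamma: 0
Records meeting both conditions in warehouse_beta: 0

Total: 0 + 0 = 0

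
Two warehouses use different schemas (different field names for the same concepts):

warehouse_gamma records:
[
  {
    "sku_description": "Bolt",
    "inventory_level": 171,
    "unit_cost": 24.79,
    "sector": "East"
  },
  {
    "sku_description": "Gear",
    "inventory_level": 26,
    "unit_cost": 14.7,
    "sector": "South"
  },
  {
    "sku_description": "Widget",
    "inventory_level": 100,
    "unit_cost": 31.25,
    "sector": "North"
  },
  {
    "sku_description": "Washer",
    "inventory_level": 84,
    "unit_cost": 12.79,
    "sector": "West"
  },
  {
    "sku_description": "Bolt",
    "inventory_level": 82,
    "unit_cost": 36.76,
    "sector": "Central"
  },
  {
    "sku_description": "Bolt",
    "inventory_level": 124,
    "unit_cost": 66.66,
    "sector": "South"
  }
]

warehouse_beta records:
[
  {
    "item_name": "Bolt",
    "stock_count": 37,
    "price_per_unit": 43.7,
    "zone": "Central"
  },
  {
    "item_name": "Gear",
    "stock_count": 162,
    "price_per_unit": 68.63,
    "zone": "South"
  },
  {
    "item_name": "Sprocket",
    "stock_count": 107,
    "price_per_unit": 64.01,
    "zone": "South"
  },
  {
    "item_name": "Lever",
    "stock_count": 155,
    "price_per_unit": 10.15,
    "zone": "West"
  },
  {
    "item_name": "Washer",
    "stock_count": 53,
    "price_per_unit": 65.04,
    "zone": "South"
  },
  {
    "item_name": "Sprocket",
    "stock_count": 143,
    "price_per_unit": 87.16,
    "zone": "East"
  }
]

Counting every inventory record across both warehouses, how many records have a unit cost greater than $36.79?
6

Schema mapping: "unit_cost" (warehouse_gamma) = "price_per_unit" (warehouse_beta) = unit cost

Records > $36.79 in warehouse_gamma: 1
Records > $36.79 in warehouse_beta: 5

Total count: 1 + 5 = 6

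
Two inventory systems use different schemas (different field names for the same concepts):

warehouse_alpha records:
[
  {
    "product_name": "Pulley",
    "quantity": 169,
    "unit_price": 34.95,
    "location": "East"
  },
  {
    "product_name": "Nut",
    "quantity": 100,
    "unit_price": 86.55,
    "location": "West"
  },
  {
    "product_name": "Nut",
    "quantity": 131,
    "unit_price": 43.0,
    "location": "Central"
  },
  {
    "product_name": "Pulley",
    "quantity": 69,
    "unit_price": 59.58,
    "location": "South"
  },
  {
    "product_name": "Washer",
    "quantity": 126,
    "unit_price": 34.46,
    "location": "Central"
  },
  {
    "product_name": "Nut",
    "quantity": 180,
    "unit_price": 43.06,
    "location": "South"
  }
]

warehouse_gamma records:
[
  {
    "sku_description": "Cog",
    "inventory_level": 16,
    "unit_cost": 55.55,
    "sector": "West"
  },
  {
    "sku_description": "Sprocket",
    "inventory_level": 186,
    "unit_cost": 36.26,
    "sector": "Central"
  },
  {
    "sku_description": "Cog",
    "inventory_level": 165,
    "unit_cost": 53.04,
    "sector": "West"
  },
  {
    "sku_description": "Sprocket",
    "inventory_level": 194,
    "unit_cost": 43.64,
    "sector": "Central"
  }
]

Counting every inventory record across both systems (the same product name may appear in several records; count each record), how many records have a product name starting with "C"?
2

Schema mapping: "product_name" (warehouse_alpha) = "sku_description" (warehouse_gamma) = product name

Records with product name starting with "C" in warehouse_alpha: 0
Records with product name starting with "C" in warehouse_gamma: 2

Total: 0 + 2 = 2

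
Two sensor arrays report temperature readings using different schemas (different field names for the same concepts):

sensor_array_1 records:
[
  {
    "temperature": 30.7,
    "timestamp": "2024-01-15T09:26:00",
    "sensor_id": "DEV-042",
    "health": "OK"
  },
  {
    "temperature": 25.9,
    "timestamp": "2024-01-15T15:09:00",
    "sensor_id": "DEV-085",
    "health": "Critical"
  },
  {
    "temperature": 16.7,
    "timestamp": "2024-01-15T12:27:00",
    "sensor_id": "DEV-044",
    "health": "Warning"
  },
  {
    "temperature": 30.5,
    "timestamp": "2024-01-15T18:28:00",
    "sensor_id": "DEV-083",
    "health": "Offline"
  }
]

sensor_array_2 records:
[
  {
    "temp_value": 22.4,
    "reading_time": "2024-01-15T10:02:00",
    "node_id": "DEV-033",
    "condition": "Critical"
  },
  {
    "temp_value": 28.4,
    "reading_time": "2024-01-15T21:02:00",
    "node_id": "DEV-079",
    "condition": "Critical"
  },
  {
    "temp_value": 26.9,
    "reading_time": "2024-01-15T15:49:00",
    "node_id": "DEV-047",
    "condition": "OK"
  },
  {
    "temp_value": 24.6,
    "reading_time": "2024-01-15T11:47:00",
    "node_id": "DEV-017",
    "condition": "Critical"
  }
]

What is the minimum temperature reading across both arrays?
16.7

Schema mapping: "temperature" (sensor_array_1) = "temp_value" (sensor_array_2) = temperature reading

Minimum in sensor_array_1: 16.7
Minimum in sensor_array_2: 22.4

Overall minimum: min(16.7, 22.4) = 16.7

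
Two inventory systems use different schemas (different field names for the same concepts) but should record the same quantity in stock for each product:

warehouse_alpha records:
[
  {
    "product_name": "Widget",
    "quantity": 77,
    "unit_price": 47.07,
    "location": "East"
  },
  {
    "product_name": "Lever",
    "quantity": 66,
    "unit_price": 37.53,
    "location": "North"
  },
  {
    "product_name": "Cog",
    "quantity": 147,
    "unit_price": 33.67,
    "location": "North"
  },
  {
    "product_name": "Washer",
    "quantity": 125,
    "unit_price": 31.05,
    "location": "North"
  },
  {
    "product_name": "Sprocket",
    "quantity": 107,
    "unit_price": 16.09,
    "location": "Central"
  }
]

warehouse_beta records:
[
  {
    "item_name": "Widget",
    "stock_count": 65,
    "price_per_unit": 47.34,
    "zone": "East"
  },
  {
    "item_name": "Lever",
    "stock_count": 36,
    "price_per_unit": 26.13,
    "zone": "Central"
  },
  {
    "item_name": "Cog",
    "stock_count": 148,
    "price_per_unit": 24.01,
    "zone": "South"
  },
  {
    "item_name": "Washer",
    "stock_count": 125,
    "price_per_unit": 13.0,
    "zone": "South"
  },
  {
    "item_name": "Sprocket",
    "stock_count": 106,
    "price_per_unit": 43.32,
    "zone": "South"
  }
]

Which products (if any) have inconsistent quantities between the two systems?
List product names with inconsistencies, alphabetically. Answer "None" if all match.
Cog, Lever, Sprocket, Widget

Schema mappings:
- "product_name" (warehouse_alpha) = "item_name" (warehouse_beta) = product name
- "quantity" (warehouse_alpha) = "stock_count" (warehouse_beta) = quantity

Comparison:
  Widget: 77 vs 65 - MISMATCH
  Lever: 66 vs 36 - MISMATCH
  Cog: 147 vs 148 - MISMATCH
  Washer: 125 vs 125 - MATCH
  Sprocket: 107 vs 106 - MISMATCH

Products with inconsistencies: Cog, Lever, Sprocket, Widget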